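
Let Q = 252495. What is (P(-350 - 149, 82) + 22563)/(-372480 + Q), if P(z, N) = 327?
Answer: -1526/7999 ≈ -0.19077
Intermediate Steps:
(P(-350 - 149, 82) + 22563)/(-372480 + Q) = (327 + 22563)/(-372480 + 252495) = 22890/(-119985) = 22890*(-1/119985) = -1526/7999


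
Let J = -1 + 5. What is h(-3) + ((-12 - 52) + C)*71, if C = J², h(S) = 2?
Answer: -3406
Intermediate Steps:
J = 4
C = 16 (C = 4² = 16)
h(-3) + ((-12 - 52) + C)*71 = 2 + ((-12 - 52) + 16)*71 = 2 + (-64 + 16)*71 = 2 - 48*71 = 2 - 3408 = -3406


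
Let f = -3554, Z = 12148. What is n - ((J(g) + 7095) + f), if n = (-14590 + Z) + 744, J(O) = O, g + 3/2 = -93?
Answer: -10289/2 ≈ -5144.5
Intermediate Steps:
g = -189/2 (g = -3/2 - 93 = -189/2 ≈ -94.500)
n = -1698 (n = (-14590 + 12148) + 744 = -2442 + 744 = -1698)
n - ((J(g) + 7095) + f) = -1698 - ((-189/2 + 7095) - 3554) = -1698 - (14001/2 - 3554) = -1698 - 1*6893/2 = -1698 - 6893/2 = -10289/2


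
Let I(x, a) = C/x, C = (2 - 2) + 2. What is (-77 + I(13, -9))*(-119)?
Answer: 118881/13 ≈ 9144.7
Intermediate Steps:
C = 2 (C = 0 + 2 = 2)
I(x, a) = 2/x
(-77 + I(13, -9))*(-119) = (-77 + 2/13)*(-119) = -999/13*(-119) = 118881/13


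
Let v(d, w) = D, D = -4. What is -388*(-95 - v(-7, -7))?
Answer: 35308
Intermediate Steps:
v(d, w) = -4
-388*(-95 - v(-7, -7)) = -388*(-95 - 1*(-4)) = -388*(-95 + 4) = -388*(-91) = 35308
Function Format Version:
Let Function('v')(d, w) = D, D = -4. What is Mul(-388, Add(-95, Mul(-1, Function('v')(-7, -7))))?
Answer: 35308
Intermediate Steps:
Function('v')(d, w) = -4
Mul(-388, Add(-95, Mul(-1, Function('v')(-7, -7)))) = Mul(-388, Add(-95, Mul(-1, -4))) = Mul(-388, Add(-95, 4)) = Mul(-388, -91) = 35308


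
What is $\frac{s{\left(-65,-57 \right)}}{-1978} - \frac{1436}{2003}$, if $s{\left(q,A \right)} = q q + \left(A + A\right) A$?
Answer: $- \frac{24318577}{3961934} \approx -6.1381$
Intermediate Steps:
$s{\left(q,A \right)} = q^{2} + 2 A^{2}$ ($s{\left(q,A \right)} = q^{2} + 2 A A = q^{2} + 2 A^{2}$)
$\frac{s{\left(-65,-57 \right)}}{-1978} - \frac{1436}{2003} = \frac{\left(-65\right)^{2} + 2 \left(-57\right)^{2}}{-1978} - \frac{1436}{2003} = \left(4225 + 2 \cdot 3249\right) \left(- \frac{1}{1978}\right) - \frac{1436}{2003} = \left(4225 + 6498\right) \left(- \frac{1}{1978}\right) - \frac{1436}{2003} = 10723 \left(- \frac{1}{1978}\right) - \frac{1436}{2003} = - \frac{10723}{1978} - \frac{1436}{2003} = - \frac{24318577}{3961934}$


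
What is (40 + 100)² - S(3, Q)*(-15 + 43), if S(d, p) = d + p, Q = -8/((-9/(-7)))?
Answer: 177212/9 ≈ 19690.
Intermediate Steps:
Q = -56/9 (Q = -8/((-9*(-⅐))) = -8/9/7 = -8*7/9 = -56/9 ≈ -6.2222)
(40 + 100)² - S(3, Q)*(-15 + 43) = (40 + 100)² - (3 - 56/9)*(-15 + 43) = 140² - (-29)*28/9 = 19600 - 1*(-812/9) = 19600 + 812/9 = 177212/9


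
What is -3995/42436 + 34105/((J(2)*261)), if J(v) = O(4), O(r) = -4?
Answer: -90715660/2768949 ≈ -32.762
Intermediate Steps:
J(v) = -4
-3995/42436 + 34105/((J(2)*261)) = -3995/42436 + 34105/((-4*261)) = -3995*1/42436 + 34105/(-1044) = -3995/42436 + 34105*(-1/1044) = -3995/42436 - 34105/1044 = -90715660/2768949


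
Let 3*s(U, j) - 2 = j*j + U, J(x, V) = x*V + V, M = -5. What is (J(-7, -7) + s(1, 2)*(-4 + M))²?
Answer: 441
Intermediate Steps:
J(x, V) = V + V*x (J(x, V) = V*x + V = V + V*x)
s(U, j) = ⅔ + U/3 + j²/3 (s(U, j) = ⅔ + (j*j + U)/3 = ⅔ + (j² + U)/3 = ⅔ + (U + j²)/3 = ⅔ + (U/3 + j²/3) = ⅔ + U/3 + j²/3)
(J(-7, -7) + s(1, 2)*(-4 + M))² = (-7*(1 - 7) + (⅔ + (⅓)*1 + (⅓)*2²)*(-4 - 5))² = (-7*(-6) + (⅔ + ⅓ + (⅓)*4)*(-9))² = (42 + (⅔ + ⅓ + 4/3)*(-9))² = (42 + (7/3)*(-9))² = (42 - 21)² = 21² = 441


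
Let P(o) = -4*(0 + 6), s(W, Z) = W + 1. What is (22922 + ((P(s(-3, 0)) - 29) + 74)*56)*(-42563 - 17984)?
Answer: -1459061606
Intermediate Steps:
s(W, Z) = 1 + W
P(o) = -24 (P(o) = -4*6 = -24)
(22922 + ((P(s(-3, 0)) - 29) + 74)*56)*(-42563 - 17984) = (22922 + ((-24 - 29) + 74)*56)*(-42563 - 17984) = (22922 + (-53 + 74)*56)*(-60547) = (22922 + 21*56)*(-60547) = (22922 + 1176)*(-60547) = 24098*(-60547) = -1459061606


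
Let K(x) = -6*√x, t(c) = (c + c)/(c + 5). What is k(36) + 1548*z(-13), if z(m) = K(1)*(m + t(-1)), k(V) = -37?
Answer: 125351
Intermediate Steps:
t(c) = 2*c/(5 + c) (t(c) = (2*c)/(5 + c) = 2*c/(5 + c))
z(m) = 3 - 6*m (z(m) = (-6*√1)*(m + 2*(-1)/(5 - 1)) = (-6*1)*(m + 2*(-1)/4) = -6*(m + 2*(-1)*(¼)) = -6*(m - ½) = -6*(-½ + m) = 3 - 6*m)
k(36) + 1548*z(-13) = -37 + 1548*(3 - 6*(-13)) = -37 + 1548*(3 + 78) = -37 + 1548*81 = -37 + 125388 = 125351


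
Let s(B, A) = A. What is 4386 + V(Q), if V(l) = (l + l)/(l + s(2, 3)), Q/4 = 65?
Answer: 1154038/263 ≈ 4388.0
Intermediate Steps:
Q = 260 (Q = 4*65 = 260)
V(l) = 2*l/(3 + l) (V(l) = (l + l)/(l + 3) = (2*l)/(3 + l) = 2*l/(3 + l))
4386 + V(Q) = 4386 + 2*260/(3 + 260) = 4386 + 2*260/263 = 4386 + 2*260*(1/263) = 4386 + 520/263 = 1154038/263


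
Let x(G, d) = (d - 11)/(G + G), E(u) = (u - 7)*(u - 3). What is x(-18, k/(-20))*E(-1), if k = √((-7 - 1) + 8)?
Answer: 88/9 ≈ 9.7778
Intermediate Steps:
k = 0 (k = √(-8 + 8) = √0 = 0)
E(u) = (-7 + u)*(-3 + u)
x(G, d) = (-11 + d)/(2*G) (x(G, d) = (-11 + d)/((2*G)) = (-11 + d)*(1/(2*G)) = (-11 + d)/(2*G))
x(-18, k/(-20))*E(-1) = ((½)*(-11 + 0/(-20))/(-18))*(21 + (-1)² - 10*(-1)) = ((½)*(-1/18)*(-11 + 0*(-1/20)))*(21 + 1 + 10) = ((½)*(-1/18)*(-11 + 0))*32 = ((½)*(-1/18)*(-11))*32 = (11/36)*32 = 88/9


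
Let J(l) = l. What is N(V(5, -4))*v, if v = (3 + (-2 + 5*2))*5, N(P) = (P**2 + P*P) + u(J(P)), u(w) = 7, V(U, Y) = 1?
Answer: 495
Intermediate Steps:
N(P) = 7 + 2*P**2 (N(P) = (P**2 + P*P) + 7 = (P**2 + P**2) + 7 = 2*P**2 + 7 = 7 + 2*P**2)
v = 55 (v = (3 + (-2 + 10))*5 = (3 + 8)*5 = 11*5 = 55)
N(V(5, -4))*v = (7 + 2*1**2)*55 = (7 + 2*1)*55 = (7 + 2)*55 = 9*55 = 495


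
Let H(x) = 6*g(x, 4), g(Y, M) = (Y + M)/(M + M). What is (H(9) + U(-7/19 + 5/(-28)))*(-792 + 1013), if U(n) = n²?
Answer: 628560465/283024 ≈ 2220.9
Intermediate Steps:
g(Y, M) = (M + Y)/(2*M) (g(Y, M) = (M + Y)/((2*M)) = (M + Y)*(1/(2*M)) = (M + Y)/(2*M))
H(x) = 3 + 3*x/4 (H(x) = 6*((½)*(4 + x)/4) = 6*((½)*(¼)*(4 + x)) = 6*(½ + x/8) = 3 + 3*x/4)
(H(9) + U(-7/19 + 5/(-28)))*(-792 + 1013) = ((3 + (¾)*9) + (-7/19 + 5/(-28))²)*(-792 + 1013) = ((3 + 27/4) + (-7*1/19 + 5*(-1/28))²)*221 = (39/4 + (-7/19 - 5/28)²)*221 = (39/4 + (-291/532)²)*221 = (39/4 + 84681/283024)*221 = (2844165/283024)*221 = 628560465/283024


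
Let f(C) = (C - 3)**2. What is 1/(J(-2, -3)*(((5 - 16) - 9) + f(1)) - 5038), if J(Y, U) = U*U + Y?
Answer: -1/5150 ≈ -0.00019417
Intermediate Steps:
f(C) = (-3 + C)**2
J(Y, U) = Y + U**2 (J(Y, U) = U**2 + Y = Y + U**2)
1/(J(-2, -3)*(((5 - 16) - 9) + f(1)) - 5038) = 1/((-2 + (-3)**2)*(((5 - 16) - 9) + (-3 + 1)**2) - 5038) = 1/((-2 + 9)*((-11 - 9) + (-2)**2) - 5038) = 1/(7*(-20 + 4) - 5038) = 1/(7*(-16) - 5038) = 1/(-112 - 5038) = 1/(-5150) = -1/5150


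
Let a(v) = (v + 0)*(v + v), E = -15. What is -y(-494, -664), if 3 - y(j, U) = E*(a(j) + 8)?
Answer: -7321203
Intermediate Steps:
a(v) = 2*v² (a(v) = v*(2*v) = 2*v²)
y(j, U) = 123 + 30*j² (y(j, U) = 3 - (-15)*(2*j² + 8) = 3 - (-15)*(8 + 2*j²) = 3 - (-120 - 30*j²) = 3 + (120 + 30*j²) = 123 + 30*j²)
-y(-494, -664) = -(123 + 30*(-494)²) = -(123 + 30*244036) = -(123 + 7321080) = -1*7321203 = -7321203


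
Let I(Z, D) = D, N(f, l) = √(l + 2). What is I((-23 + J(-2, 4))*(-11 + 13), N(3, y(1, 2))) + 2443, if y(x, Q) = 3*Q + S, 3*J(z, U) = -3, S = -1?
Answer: 2443 + √7 ≈ 2445.6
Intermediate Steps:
J(z, U) = -1 (J(z, U) = (⅓)*(-3) = -1)
y(x, Q) = -1 + 3*Q (y(x, Q) = 3*Q - 1 = -1 + 3*Q)
N(f, l) = √(2 + l)
I((-23 + J(-2, 4))*(-11 + 13), N(3, y(1, 2))) + 2443 = √(2 + (-1 + 3*2)) + 2443 = √(2 + (-1 + 6)) + 2443 = √(2 + 5) + 2443 = √7 + 2443 = 2443 + √7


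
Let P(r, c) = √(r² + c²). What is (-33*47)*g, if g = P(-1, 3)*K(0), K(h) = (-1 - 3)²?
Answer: -24816*√10 ≈ -78475.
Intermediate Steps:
K(h) = 16 (K(h) = (-4)² = 16)
P(r, c) = √(c² + r²)
g = 16*√10 (g = √(3² + (-1)²)*16 = √(9 + 1)*16 = √10*16 = 16*√10 ≈ 50.596)
(-33*47)*g = (-33*47)*(16*√10) = -24816*√10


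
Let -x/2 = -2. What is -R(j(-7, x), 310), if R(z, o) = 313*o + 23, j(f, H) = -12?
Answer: -97053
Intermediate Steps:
x = 4 (x = -2*(-2) = 4)
R(z, o) = 23 + 313*o
-R(j(-7, x), 310) = -(23 + 313*310) = -(23 + 97030) = -1*97053 = -97053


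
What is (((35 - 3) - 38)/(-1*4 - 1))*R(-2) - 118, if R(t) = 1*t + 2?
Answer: -118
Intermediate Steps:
R(t) = 2 + t (R(t) = t + 2 = 2 + t)
(((35 - 3) - 38)/(-1*4 - 1))*R(-2) - 118 = (((35 - 3) - 38)/(-1*4 - 1))*(2 - 2) - 118 = ((32 - 38)/(-4 - 1))*0 - 118 = -6/(-5)*0 - 118 = -6*(-⅕)*0 - 118 = (6/5)*0 - 118 = 0 - 118 = -118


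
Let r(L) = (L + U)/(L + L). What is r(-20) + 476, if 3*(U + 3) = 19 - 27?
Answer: 57197/120 ≈ 476.64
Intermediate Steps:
U = -17/3 (U = -3 + (19 - 27)/3 = -3 + (⅓)*(-8) = -3 - 8/3 = -17/3 ≈ -5.6667)
r(L) = (-17/3 + L)/(2*L) (r(L) = (L - 17/3)/(L + L) = (-17/3 + L)/((2*L)) = (-17/3 + L)*(1/(2*L)) = (-17/3 + L)/(2*L))
r(-20) + 476 = (⅙)*(-17 + 3*(-20))/(-20) + 476 = (⅙)*(-1/20)*(-17 - 60) + 476 = (⅙)*(-1/20)*(-77) + 476 = 77/120 + 476 = 57197/120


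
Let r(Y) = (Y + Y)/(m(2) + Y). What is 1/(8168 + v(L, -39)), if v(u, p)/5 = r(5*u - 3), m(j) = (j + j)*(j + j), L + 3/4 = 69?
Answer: 1417/11587586 ≈ 0.00012229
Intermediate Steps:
L = 273/4 (L = -¾ + 69 = 273/4 ≈ 68.250)
m(j) = 4*j² (m(j) = (2*j)*(2*j) = 4*j²)
r(Y) = 2*Y/(16 + Y) (r(Y) = (Y + Y)/(4*2² + Y) = (2*Y)/(4*4 + Y) = (2*Y)/(16 + Y) = 2*Y/(16 + Y))
v(u, p) = 10*(-3 + 5*u)/(13 + 5*u) (v(u, p) = 5*(2*(5*u - 3)/(16 + (5*u - 3))) = 5*(2*(-3 + 5*u)/(16 + (-3 + 5*u))) = 5*(2*(-3 + 5*u)/(13 + 5*u)) = 10*(-3 + 5*u)/(13 + 5*u))
1/(8168 + v(L, -39)) = 1/(8168 + 10*(-3 + 5*(273/4))/(13 + 5*(273/4))) = 1/(8168 + 10*(-3 + 1365/4)/(13 + 1365/4)) = 1/(8168 + 10*(1353/4)/(1417/4)) = 1/(8168 + 10*(4/1417)*(1353/4)) = 1/(8168 + 13530/1417) = 1/(11587586/1417) = 1417/11587586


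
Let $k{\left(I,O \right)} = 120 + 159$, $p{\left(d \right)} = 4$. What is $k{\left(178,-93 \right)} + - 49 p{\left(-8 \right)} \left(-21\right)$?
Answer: $4395$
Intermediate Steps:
$k{\left(I,O \right)} = 279$
$k{\left(178,-93 \right)} + - 49 p{\left(-8 \right)} \left(-21\right) = 279 + \left(-49\right) 4 \left(-21\right) = 279 - -4116 = 279 + 4116 = 4395$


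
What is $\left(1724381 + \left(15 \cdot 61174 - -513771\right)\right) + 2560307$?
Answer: $5716069$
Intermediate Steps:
$\left(1724381 + \left(15 \cdot 61174 - -513771\right)\right) + 2560307 = \left(1724381 + \left(917610 + 513771\right)\right) + 2560307 = \left(1724381 + 1431381\right) + 2560307 = 3155762 + 2560307 = 5716069$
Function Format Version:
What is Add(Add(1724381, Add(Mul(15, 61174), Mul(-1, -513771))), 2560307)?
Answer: 5716069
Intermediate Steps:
Add(Add(1724381, Add(Mul(15, 61174), Mul(-1, -513771))), 2560307) = Add(Add(1724381, Add(917610, 513771)), 2560307) = Add(Add(1724381, 1431381), 2560307) = Add(3155762, 2560307) = 5716069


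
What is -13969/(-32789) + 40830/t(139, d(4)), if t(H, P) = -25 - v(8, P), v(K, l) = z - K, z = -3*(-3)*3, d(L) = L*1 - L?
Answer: -669080117/721358 ≈ -927.53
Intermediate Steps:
d(L) = 0 (d(L) = L - L = 0)
z = 27 (z = 9*3 = 27)
v(K, l) = 27 - K
t(H, P) = -44 (t(H, P) = -25 - (27 - 1*8) = -25 - (27 - 8) = -25 - 1*19 = -25 - 19 = -44)
-13969/(-32789) + 40830/t(139, d(4)) = -13969/(-32789) + 40830/(-44) = -13969*(-1/32789) + 40830*(-1/44) = 13969/32789 - 20415/22 = -669080117/721358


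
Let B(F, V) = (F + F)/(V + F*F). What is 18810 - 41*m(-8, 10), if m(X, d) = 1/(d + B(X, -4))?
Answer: 2745645/146 ≈ 18806.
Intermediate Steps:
B(F, V) = 2*F/(V + F**2) (B(F, V) = (2*F)/(V + F**2) = 2*F/(V + F**2))
m(X, d) = 1/(d + 2*X/(-4 + X**2))
18810 - 41*m(-8, 10) = 18810 - 41*(-4 + (-8)**2)/(2*(-8) + 10*(-4 + (-8)**2)) = 18810 - 41*(-4 + 64)/(-16 + 10*(-4 + 64)) = 18810 - 41*60/(-16 + 10*60) = 18810 - 41*60/(-16 + 600) = 18810 - 41*60/584 = 18810 - 41*(1/584)*60 = 18810 - 41*15/146 = 18810 - 1*615/146 = 18810 - 615/146 = 2745645/146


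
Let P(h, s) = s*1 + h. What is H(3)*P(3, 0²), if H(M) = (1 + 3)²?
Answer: 48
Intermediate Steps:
H(M) = 16 (H(M) = 4² = 16)
P(h, s) = h + s (P(h, s) = s + h = h + s)
H(3)*P(3, 0²) = 16*(3 + 0²) = 16*(3 + 0) = 16*3 = 48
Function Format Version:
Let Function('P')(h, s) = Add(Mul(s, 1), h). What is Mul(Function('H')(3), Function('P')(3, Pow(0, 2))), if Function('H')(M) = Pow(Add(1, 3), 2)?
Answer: 48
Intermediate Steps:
Function('H')(M) = 16 (Function('H')(M) = Pow(4, 2) = 16)
Function('P')(h, s) = Add(h, s) (Function('P')(h, s) = Add(s, h) = Add(h, s))
Mul(Function('H')(3), Function('P')(3, Pow(0, 2))) = Mul(16, Add(3, Pow(0, 2))) = Mul(16, Add(3, 0)) = Mul(16, 3) = 48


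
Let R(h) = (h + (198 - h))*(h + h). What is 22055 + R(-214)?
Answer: -62689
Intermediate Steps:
R(h) = 396*h (R(h) = 198*(2*h) = 396*h)
22055 + R(-214) = 22055 + 396*(-214) = 22055 - 84744 = -62689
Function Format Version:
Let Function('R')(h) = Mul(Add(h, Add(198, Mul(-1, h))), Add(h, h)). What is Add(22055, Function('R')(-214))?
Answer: -62689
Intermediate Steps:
Function('R')(h) = Mul(396, h) (Function('R')(h) = Mul(198, Mul(2, h)) = Mul(396, h))
Add(22055, Function('R')(-214)) = Add(22055, Mul(396, -214)) = Add(22055, -84744) = -62689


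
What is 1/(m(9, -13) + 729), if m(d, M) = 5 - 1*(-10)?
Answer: 1/744 ≈ 0.0013441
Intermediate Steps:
m(d, M) = 15 (m(d, M) = 5 + 10 = 15)
1/(m(9, -13) + 729) = 1/(15 + 729) = 1/744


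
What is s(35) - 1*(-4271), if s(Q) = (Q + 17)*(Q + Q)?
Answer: 7911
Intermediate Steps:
s(Q) = 2*Q*(17 + Q) (s(Q) = (17 + Q)*(2*Q) = 2*Q*(17 + Q))
s(35) - 1*(-4271) = 2*35*(17 + 35) - 1*(-4271) = 2*35*52 + 4271 = 3640 + 4271 = 7911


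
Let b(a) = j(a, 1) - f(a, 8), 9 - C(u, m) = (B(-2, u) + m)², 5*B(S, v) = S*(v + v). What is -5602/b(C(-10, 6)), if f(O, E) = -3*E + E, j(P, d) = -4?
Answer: -2801/6 ≈ -466.83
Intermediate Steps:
B(S, v) = 2*S*v/5 (B(S, v) = (S*(v + v))/5 = (S*(2*v))/5 = (2*S*v)/5 = 2*S*v/5)
f(O, E) = -2*E
C(u, m) = 9 - (m - 4*u/5)² (C(u, m) = 9 - ((⅖)*(-2)*u + m)² = 9 - (-4*u/5 + m)² = 9 - (m - 4*u/5)²)
b(a) = 12 (b(a) = -4 - (-2)*8 = -4 - 1*(-16) = -4 + 16 = 12)
-5602/b(C(-10, 6)) = -5602/12 = -5602*1/12 = -2801/6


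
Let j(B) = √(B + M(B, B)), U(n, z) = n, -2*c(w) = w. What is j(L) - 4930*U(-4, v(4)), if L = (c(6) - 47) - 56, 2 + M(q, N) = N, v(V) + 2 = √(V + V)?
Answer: 19720 + I*√214 ≈ 19720.0 + 14.629*I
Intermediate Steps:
c(w) = -w/2
v(V) = -2 + √2*√V (v(V) = -2 + √(V + V) = -2 + √(2*V) = -2 + √2*√V)
M(q, N) = -2 + N
L = -106 (L = (-½*6 - 47) - 56 = (-3 - 47) - 56 = -50 - 56 = -106)
j(B) = √(-2 + 2*B) (j(B) = √(B + (-2 + B)) = √(-2 + 2*B))
j(L) - 4930*U(-4, v(4)) = √(-2 + 2*(-106)) - 4930*(-4) = √(-2 - 212) - 1*(-19720) = √(-214) + 19720 = I*√214 + 19720 = 19720 + I*√214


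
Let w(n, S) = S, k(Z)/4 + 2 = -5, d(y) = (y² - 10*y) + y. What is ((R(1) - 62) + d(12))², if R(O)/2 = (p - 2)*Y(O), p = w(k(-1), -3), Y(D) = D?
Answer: 1296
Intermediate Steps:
d(y) = y² - 9*y
k(Z) = -28 (k(Z) = -8 + 4*(-5) = -8 - 20 = -28)
p = -3
R(O) = -10*O (R(O) = 2*((-3 - 2)*O) = 2*(-5*O) = -10*O)
((R(1) - 62) + d(12))² = ((-10*1 - 62) + 12*(-9 + 12))² = ((-10 - 62) + 12*3)² = (-72 + 36)² = (-36)² = 1296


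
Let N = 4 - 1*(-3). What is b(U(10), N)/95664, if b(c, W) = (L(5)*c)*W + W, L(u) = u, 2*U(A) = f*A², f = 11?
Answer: 6419/31888 ≈ 0.20130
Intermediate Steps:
N = 7 (N = 4 + 3 = 7)
U(A) = 11*A²/2 (U(A) = (11*A²)/2 = 11*A²/2)
b(c, W) = W + 5*W*c (b(c, W) = (5*c)*W + W = 5*W*c + W = W + 5*W*c)
b(U(10), N)/95664 = (7*(1 + 5*((11/2)*10²)))/95664 = (7*(1 + 5*((11/2)*100)))*(1/95664) = (7*(1 + 5*550))*(1/95664) = (7*(1 + 2750))*(1/95664) = (7*2751)*(1/95664) = 19257*(1/95664) = 6419/31888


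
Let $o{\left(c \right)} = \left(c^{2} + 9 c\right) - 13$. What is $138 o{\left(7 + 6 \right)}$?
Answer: $37674$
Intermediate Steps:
$o{\left(c \right)} = -13 + c^{2} + 9 c$
$138 o{\left(7 + 6 \right)} = 138 \left(-13 + \left(7 + 6\right)^{2} + 9 \left(7 + 6\right)\right) = 138 \left(-13 + 13^{2} + 9 \cdot 13\right) = 138 \left(-13 + 169 + 117\right) = 138 \cdot 273 = 37674$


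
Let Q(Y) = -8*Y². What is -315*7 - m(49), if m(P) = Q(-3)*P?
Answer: 1323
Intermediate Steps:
m(P) = -72*P (m(P) = (-8*(-3)²)*P = (-8*9)*P = -72*P)
-315*7 - m(49) = -315*7 - (-72)*49 = -2205 - 1*(-3528) = -2205 + 3528 = 1323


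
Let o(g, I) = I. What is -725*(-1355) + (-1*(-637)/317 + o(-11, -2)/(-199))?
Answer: 61971289522/63083 ≈ 9.8238e+5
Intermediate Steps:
-725*(-1355) + (-1*(-637)/317 + o(-11, -2)/(-199)) = -725*(-1355) + (-1*(-637)/317 - 2/(-199)) = 982375 + (637*(1/317) - 2*(-1/199)) = 982375 + (637/317 + 2/199) = 982375 + 127397/63083 = 61971289522/63083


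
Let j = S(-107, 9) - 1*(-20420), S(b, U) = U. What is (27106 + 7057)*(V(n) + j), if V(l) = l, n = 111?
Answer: 701708020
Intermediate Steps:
j = 20429 (j = 9 - 1*(-20420) = 9 + 20420 = 20429)
(27106 + 7057)*(V(n) + j) = (27106 + 7057)*(111 + 20429) = 34163*20540 = 701708020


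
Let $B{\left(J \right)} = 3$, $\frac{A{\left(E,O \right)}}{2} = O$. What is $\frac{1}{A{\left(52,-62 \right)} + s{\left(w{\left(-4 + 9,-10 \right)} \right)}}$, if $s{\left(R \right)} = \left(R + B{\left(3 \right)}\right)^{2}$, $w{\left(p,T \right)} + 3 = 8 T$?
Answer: $\frac{1}{6276} \approx 0.00015934$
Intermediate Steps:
$A{\left(E,O \right)} = 2 O$
$w{\left(p,T \right)} = -3 + 8 T$
$s{\left(R \right)} = \left(3 + R\right)^{2}$ ($s{\left(R \right)} = \left(R + 3\right)^{2} = \left(3 + R\right)^{2}$)
$\frac{1}{A{\left(52,-62 \right)} + s{\left(w{\left(-4 + 9,-10 \right)} \right)}} = \frac{1}{2 \left(-62\right) + \left(3 + \left(-3 + 8 \left(-10\right)\right)\right)^{2}} = \frac{1}{-124 + \left(3 - 83\right)^{2}} = \frac{1}{-124 + \left(-80\right)^{2}} = \frac{1}{-124 + 6400} = \frac{1}{6276}$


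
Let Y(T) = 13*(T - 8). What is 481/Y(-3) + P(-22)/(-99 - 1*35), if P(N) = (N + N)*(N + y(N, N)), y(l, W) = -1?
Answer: -8045/737 ≈ -10.916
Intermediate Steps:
Y(T) = -104 + 13*T (Y(T) = 13*(-8 + T) = -104 + 13*T)
P(N) = 2*N*(-1 + N) (P(N) = (N + N)*(N - 1) = (2*N)*(-1 + N) = 2*N*(-1 + N))
481/Y(-3) + P(-22)/(-99 - 1*35) = 481/(-104 + 13*(-3)) + (2*(-22)*(-1 - 22))/(-99 - 1*35) = 481/(-104 - 39) + (2*(-22)*(-23))/(-99 - 35) = 481/(-143) + 1012/(-134) = 481*(-1/143) + 1012*(-1/134) = -37/11 - 506/67 = -8045/737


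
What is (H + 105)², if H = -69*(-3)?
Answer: 97344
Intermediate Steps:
H = 207
(H + 105)² = (207 + 105)² = 312² = 97344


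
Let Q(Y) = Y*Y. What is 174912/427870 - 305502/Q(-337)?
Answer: -55425279906/24296384015 ≈ -2.2812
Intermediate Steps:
Q(Y) = Y²
174912/427870 - 305502/Q(-337) = 174912/427870 - 305502/((-337)²) = 174912*(1/427870) - 305502/113569 = 87456/213935 - 305502*1/113569 = 87456/213935 - 305502/113569 = -55425279906/24296384015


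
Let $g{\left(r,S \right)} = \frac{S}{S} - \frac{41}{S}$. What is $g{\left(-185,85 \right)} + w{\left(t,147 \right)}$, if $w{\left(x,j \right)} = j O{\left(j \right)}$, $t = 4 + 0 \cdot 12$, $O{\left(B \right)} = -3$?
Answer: $- \frac{37441}{85} \approx -440.48$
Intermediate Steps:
$g{\left(r,S \right)} = 1 - \frac{41}{S}$
$t = 4$ ($t = 4 + 0 = 4$)
$w{\left(x,j \right)} = - 3 j$ ($w{\left(x,j \right)} = j \left(-3\right) = - 3 j$)
$g{\left(-185,85 \right)} + w{\left(t,147 \right)} = \frac{-41 + 85}{85} - 441 = \frac{1}{85} \cdot 44 - 441 = \frac{44}{85} - 441 = - \frac{37441}{85}$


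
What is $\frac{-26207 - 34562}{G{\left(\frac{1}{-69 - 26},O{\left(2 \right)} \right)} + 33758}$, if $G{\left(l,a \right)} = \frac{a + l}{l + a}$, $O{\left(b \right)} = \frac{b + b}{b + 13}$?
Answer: $- \frac{60769}{33759} \approx -1.8001$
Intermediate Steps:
$O{\left(b \right)} = \frac{2 b}{13 + b}$
$G{\left(l,a \right)} = 1$ ($G{\left(l,a \right)} = \frac{a + l}{a + l} = 1$)
$\frac{-26207 - 34562}{G{\left(\frac{1}{-69 - 26},O{\left(2 \right)} \right)} + 33758} = \frac{-26207 - 34562}{1 + 33758} = - \frac{60769}{33759}$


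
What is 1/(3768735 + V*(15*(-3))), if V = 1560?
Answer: 1/3698535 ≈ 2.7038e-7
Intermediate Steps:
1/(3768735 + V*(15*(-3))) = 1/(3768735 + 1560*(15*(-3))) = 1/(3768735 + 1560*(-45)) = 1/(3768735 - 70200) = 1/3698535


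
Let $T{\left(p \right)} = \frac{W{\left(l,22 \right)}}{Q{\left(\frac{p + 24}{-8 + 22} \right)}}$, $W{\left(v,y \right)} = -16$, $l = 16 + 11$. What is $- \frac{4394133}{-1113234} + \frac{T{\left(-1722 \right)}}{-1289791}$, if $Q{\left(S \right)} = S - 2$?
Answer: $\frac{1630354587880327}{413043074834374} \approx 3.9472$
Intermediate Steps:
$l = 27$
$Q{\left(S \right)} = -2 + S$ ($Q{\left(S \right)} = S - 2 = -2 + S$)
$T{\left(p \right)} = - \frac{16}{- \frac{2}{7} + \frac{p}{14}}$ ($T{\left(p \right)} = - \frac{16}{-2 + \frac{p + 24}{-8 + 22}} = - \frac{16}{-2 + \frac{24 + p}{14}} = - \frac{16}{-2 + \left(24 + p\right) \frac{1}{14}} = - \frac{16}{-2 + \left(\frac{12}{7} + \frac{p}{14}\right)} = - \frac{16}{- \frac{2}{7} + \frac{p}{14}}$)
$- \frac{4394133}{-1113234} + \frac{T{\left(-1722 \right)}}{-1289791} = - \frac{4394133}{-1113234} + \frac{\left(-224\right) \frac{1}{-4 - 1722}}{-1289791} = \left(-4394133\right) \left(- \frac{1}{1113234}\right) + - \frac{224}{-1726} \left(- \frac{1}{1289791}\right) = \frac{1464711}{371078} + \left(-224\right) \left(- \frac{1}{1726}\right) \left(- \frac{1}{1289791}\right) = \frac{1464711}{371078} + \frac{112}{863} \left(- \frac{1}{1289791}\right) = \frac{1464711}{371078} - \frac{112}{1113089633} = \frac{1630354587880327}{413043074834374}$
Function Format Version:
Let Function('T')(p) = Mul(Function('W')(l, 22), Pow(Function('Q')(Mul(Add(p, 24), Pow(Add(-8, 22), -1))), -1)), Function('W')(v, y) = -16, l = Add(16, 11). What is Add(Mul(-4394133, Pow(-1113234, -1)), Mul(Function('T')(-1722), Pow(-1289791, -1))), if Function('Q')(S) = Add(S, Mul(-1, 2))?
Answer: Rational(1630354587880327, 413043074834374) ≈ 3.9472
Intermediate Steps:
l = 27
Function('Q')(S) = Add(-2, S) (Function('Q')(S) = Add(S, -2) = Add(-2, S))
Function('T')(p) = Mul(-16, Pow(Add(Rational(-2, 7), Mul(Rational(1, 14), p)), -1)) (Function('T')(p) = Mul(-16, Pow(Add(-2, Mul(Add(p, 24), Pow(Add(-8, 22), -1))), -1)) = Mul(-16, Pow(Add(-2, Mul(Add(24, p), Pow(14, -1))), -1)) = Mul(-16, Pow(Add(-2, Mul(Add(24, p), Rational(1, 14))), -1)) = Mul(-16, Pow(Add(-2, Add(Rational(12, 7), Mul(Rational(1, 14), p))), -1)) = Mul(-16, Pow(Add(Rational(-2, 7), Mul(Rational(1, 14), p)), -1)))
Add(Mul(-4394133, Pow(-1113234, -1)), Mul(Function('T')(-1722), Pow(-1289791, -1))) = Add(Mul(-4394133, Pow(-1113234, -1)), Mul(Mul(-224, Pow(Add(-4, -1722), -1)), Pow(-1289791, -1))) = Add(Mul(-4394133, Rational(-1, 1113234)), Mul(Mul(-224, Pow(-1726, -1)), Rational(-1, 1289791))) = Add(Rational(1464711, 371078), Mul(Mul(-224, Rational(-1, 1726)), Rational(-1, 1289791))) = Add(Rational(1464711, 371078), Mul(Rational(112, 863), Rational(-1, 1289791))) = Add(Rational(1464711, 371078), Rational(-112, 1113089633)) = Rational(1630354587880327, 413043074834374)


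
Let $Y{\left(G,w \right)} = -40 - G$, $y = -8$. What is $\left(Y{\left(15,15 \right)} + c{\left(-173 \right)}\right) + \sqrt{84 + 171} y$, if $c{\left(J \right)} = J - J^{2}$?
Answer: $-30157 - 8 \sqrt{255} \approx -30285.0$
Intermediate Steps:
$\left(Y{\left(15,15 \right)} + c{\left(-173 \right)}\right) + \sqrt{84 + 171} y = \left(\left(-40 - 15\right) - 173 \left(1 - -173\right)\right) + \sqrt{84 + 171} \left(-8\right) = \left(\left(-40 - 15\right) - 173 \left(1 + 173\right)\right) + \sqrt{255} \left(-8\right) = \left(-55 - 30102\right) - 8 \sqrt{255} = -30157 - 8 \sqrt{255}$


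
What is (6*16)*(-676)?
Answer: -64896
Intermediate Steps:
(6*16)*(-676) = 96*(-676) = -64896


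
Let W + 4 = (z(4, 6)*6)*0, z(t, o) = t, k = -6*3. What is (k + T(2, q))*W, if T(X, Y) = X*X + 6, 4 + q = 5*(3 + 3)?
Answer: 32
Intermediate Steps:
k = -18
q = 26 (q = -4 + 5*(3 + 3) = -4 + 5*6 = -4 + 30 = 26)
T(X, Y) = 6 + X² (T(X, Y) = X² + 6 = 6 + X²)
W = -4 (W = -4 + (4*6)*0 = -4 + 24*0 = -4 + 0 = -4)
(k + T(2, q))*W = (-18 + (6 + 2²))*(-4) = (-18 + (6 + 4))*(-4) = (-18 + 10)*(-4) = -8*(-4) = 32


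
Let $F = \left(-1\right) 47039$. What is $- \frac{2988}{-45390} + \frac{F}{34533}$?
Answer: $- \frac{338652601}{261242145} \approx -1.2963$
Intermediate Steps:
$F = -47039$
$- \frac{2988}{-45390} + \frac{F}{34533} = - \frac{2988}{-45390} - \frac{47039}{34533} = \left(-2988\right) \left(- \frac{1}{45390}\right) - \frac{47039}{34533} = \frac{498}{7565} - \frac{47039}{34533} = - \frac{338652601}{261242145}$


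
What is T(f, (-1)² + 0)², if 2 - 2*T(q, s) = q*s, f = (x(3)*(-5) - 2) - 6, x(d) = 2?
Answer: 100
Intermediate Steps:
f = -18 (f = (2*(-5) - 2) - 6 = (-10 - 2) - 6 = -12 - 6 = -18)
T(q, s) = 1 - q*s/2
T(f, (-1)² + 0)² = (1 - ½*(-18)*((-1)² + 0))² = (1 - ½*(-18)*(1 + 0))² = (1 - ½*(-18)*1)² = (1 + 9)² = 10² = 100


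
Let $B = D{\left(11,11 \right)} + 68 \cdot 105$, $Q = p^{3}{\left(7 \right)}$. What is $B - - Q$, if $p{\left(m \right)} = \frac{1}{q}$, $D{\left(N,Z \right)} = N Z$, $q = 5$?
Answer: $\frac{907626}{125} \approx 7261.0$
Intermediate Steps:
$p{\left(m \right)} = \frac{1}{5}$
$Q = \frac{1}{125}$ ($Q = \left(\frac{1}{5}\right)^{3} = \frac{1}{125} \approx 0.008$)
$B = 7261$ ($B = 11 \cdot 11 + 68 \cdot 105 = 121 + 7140 = 7261$)
$B - - Q = 7261 - \left(-1\right) \frac{1}{125} = 7261 - - \frac{1}{125} = 7261 + \frac{1}{125} = \frac{907626}{125}$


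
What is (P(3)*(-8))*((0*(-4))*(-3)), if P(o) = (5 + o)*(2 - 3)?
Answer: 0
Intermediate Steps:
P(o) = -5 - o (P(o) = (5 + o)*(-1) = -5 - o)
(P(3)*(-8))*((0*(-4))*(-3)) = ((-5 - 1*3)*(-8))*((0*(-4))*(-3)) = ((-5 - 3)*(-8))*(0*(-3)) = -8*(-8)*0 = 64*0 = 0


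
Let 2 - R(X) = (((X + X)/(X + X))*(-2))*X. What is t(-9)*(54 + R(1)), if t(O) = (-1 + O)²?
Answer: 5800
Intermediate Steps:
R(X) = 2 + 2*X (R(X) = 2 - ((X + X)/(X + X))*(-2)*X = 2 - ((2*X)/((2*X)))*(-2)*X = 2 - ((2*X)*(1/(2*X)))*(-2)*X = 2 - 1*(-2)*X = 2 - (-2)*X = 2 + 2*X)
t(-9)*(54 + R(1)) = (-1 - 9)²*(54 + (2 + 2*1)) = (-10)²*(54 + (2 + 2)) = 100*(54 + 4) = 100*58 = 5800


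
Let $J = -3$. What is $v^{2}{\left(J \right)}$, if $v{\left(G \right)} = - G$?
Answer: $9$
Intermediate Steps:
$v^{2}{\left(J \right)} = \left(\left(-1\right) \left(-3\right)\right)^{2} = 3^{2} = 9$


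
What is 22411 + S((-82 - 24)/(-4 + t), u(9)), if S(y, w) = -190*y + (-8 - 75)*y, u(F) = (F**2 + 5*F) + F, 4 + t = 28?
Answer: 238579/10 ≈ 23858.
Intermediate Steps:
t = 24 (t = -4 + 28 = 24)
u(F) = F**2 + 6*F
S(y, w) = -273*y (S(y, w) = -190*y - 83*y = -273*y)
22411 + S((-82 - 24)/(-4 + t), u(9)) = 22411 - 273*(-82 - 24)/(-4 + 24) = 22411 - (-28938)/20 = 22411 - 273*(-53/10) = 22411 + 14469/10 = 238579/10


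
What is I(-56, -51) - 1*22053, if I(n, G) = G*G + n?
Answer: -19508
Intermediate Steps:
I(n, G) = n + G² (I(n, G) = G² + n = n + G²)
I(-56, -51) - 1*22053 = (-56 + (-51)²) - 1*22053 = (-56 + 2601) - 22053 = 2545 - 22053 = -19508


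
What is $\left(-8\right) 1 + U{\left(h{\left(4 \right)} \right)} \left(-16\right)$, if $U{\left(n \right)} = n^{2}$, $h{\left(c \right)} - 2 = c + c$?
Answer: $-1608$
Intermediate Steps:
$h{\left(c \right)} = 2 + 2 c$ ($h{\left(c \right)} = 2 + \left(c + c\right) = 2 + 2 c$)
$\left(-8\right) 1 + U{\left(h{\left(4 \right)} \right)} \left(-16\right) = \left(-8\right) 1 + \left(2 + 2 \cdot 4\right)^{2} \left(-16\right) = -8 + \left(2 + 8\right)^{2} \left(-16\right) = -8 + 10^{2} \left(-16\right) = -8 + 100 \left(-16\right) = -8 - 1600 = -1608$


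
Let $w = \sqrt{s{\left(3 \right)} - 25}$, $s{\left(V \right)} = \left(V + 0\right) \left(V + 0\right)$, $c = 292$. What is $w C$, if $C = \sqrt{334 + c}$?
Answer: $4 i \sqrt{626} \approx 100.08 i$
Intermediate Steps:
$s{\left(V \right)} = V^{2}$ ($s{\left(V \right)} = V V = V^{2}$)
$w = 4 i$ ($w = \sqrt{3^{2} - 25} = \sqrt{9 - 25} = \sqrt{-16} = 4 i \approx 4.0 i$)
$C = \sqrt{626}$ ($C = \sqrt{334 + 292} = \sqrt{626} \approx 25.02$)
$w C = 4 i \sqrt{626}$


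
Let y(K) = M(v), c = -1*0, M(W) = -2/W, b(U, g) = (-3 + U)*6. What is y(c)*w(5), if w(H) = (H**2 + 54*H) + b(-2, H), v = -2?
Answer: 265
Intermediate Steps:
b(U, g) = -18 + 6*U
w(H) = -30 + H**2 + 54*H (w(H) = (H**2 + 54*H) + (-18 + 6*(-2)) = (H**2 + 54*H) + (-18 - 12) = (H**2 + 54*H) - 30 = -30 + H**2 + 54*H)
c = 0
y(K) = 1 (y(K) = -2/(-2) = -2*(-1/2) = 1)
y(c)*w(5) = 1*(-30 + 5**2 + 54*5) = 1*(-30 + 25 + 270) = 1*265 = 265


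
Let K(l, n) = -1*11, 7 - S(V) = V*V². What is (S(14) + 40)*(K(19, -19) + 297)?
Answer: -771342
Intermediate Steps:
S(V) = 7 - V³ (S(V) = 7 - V*V² = 7 - V³)
K(l, n) = -11
(S(14) + 40)*(K(19, -19) + 297) = ((7 - 1*14³) + 40)*(-11 + 297) = ((7 - 1*2744) + 40)*286 = ((7 - 2744) + 40)*286 = (-2737 + 40)*286 = -2697*286 = -771342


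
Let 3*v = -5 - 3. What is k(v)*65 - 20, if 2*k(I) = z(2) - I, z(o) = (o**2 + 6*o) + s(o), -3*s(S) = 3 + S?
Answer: 1065/2 ≈ 532.50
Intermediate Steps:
v = -8/3 (v = (-5 - 3)/3 = (1/3)*(-8) = -8/3 ≈ -2.6667)
s(S) = -1 - S/3 (s(S) = -(3 + S)/3 = -1 - S/3)
z(o) = -1 + o**2 + 17*o/3 (z(o) = (o**2 + 6*o) + (-1 - o/3) = -1 + o**2 + 17*o/3)
k(I) = 43/6 - I/2 (k(I) = ((-1 + 2**2 + (17/3)*2) - I)/2 = ((-1 + 4 + 34/3) - I)/2 = (43/3 - I)/2 = 43/6 - I/2)
k(v)*65 - 20 = (43/6 - 1/2*(-8/3))*65 - 20 = (43/6 + 4/3)*65 - 20 = (17/2)*65 - 20 = 1105/2 - 20 = 1065/2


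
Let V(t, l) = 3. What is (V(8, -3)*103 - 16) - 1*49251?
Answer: -48958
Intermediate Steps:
(V(8, -3)*103 - 16) - 1*49251 = (3*103 - 16) - 1*49251 = (309 - 16) - 49251 = 293 - 49251 = -48958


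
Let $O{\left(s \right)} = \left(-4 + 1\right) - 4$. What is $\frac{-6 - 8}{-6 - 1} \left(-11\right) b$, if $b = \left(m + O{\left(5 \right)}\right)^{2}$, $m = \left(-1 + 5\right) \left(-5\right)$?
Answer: $-16038$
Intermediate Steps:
$O{\left(s \right)} = -7$ ($O{\left(s \right)} = -3 - 4 = -7$)
$m = -20$ ($m = 4 \left(-5\right) = -20$)
$b = 729$ ($b = \left(-20 - 7\right)^{2} = \left(-27\right)^{2} = 729$)
$\frac{-6 - 8}{-6 - 1} \left(-11\right) b = \frac{-6 - 8}{-6 - 1} \left(-11\right) 729 = - \frac{14}{-7} \left(-11\right) 729 = \left(-14\right) \left(- \frac{1}{7}\right) \left(-11\right) 729 = 2 \left(-11\right) 729 = \left(-22\right) 729 = -16038$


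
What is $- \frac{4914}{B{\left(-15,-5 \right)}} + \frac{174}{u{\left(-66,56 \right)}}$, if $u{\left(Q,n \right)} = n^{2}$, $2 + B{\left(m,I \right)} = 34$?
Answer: $- \frac{240699}{1568} \approx -153.51$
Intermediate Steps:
$B{\left(m,I \right)} = 32$ ($B{\left(m,I \right)} = -2 + 34 = 32$)
$- \frac{4914}{B{\left(-15,-5 \right)}} + \frac{174}{u{\left(-66,56 \right)}} = - \frac{4914}{32} + \frac{174}{56^{2}} = \left(-4914\right) \frac{1}{32} + \frac{174}{3136} = - \frac{2457}{16} + 174 \cdot \frac{1}{3136} = - \frac{2457}{16} + \frac{87}{1568} = - \frac{240699}{1568}$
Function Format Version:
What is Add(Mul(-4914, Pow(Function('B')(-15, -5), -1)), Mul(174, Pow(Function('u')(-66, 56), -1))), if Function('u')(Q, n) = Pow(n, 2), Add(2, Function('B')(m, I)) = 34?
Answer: Rational(-240699, 1568) ≈ -153.51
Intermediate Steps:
Function('B')(m, I) = 32 (Function('B')(m, I) = Add(-2, 34) = 32)
Add(Mul(-4914, Pow(Function('B')(-15, -5), -1)), Mul(174, Pow(Function('u')(-66, 56), -1))) = Add(Mul(-4914, Pow(32, -1)), Mul(174, Pow(Pow(56, 2), -1))) = Add(Mul(-4914, Rational(1, 32)), Mul(174, Pow(3136, -1))) = Add(Rational(-2457, 16), Mul(174, Rational(1, 3136))) = Add(Rational(-2457, 16), Rational(87, 1568)) = Rational(-240699, 1568)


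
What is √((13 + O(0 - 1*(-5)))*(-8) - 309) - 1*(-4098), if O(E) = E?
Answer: 4098 + I*√453 ≈ 4098.0 + 21.284*I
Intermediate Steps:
√((13 + O(0 - 1*(-5)))*(-8) - 309) - 1*(-4098) = √((13 + (0 - 1*(-5)))*(-8) - 309) - 1*(-4098) = √((13 + (0 + 5))*(-8) - 309) + 4098 = √((13 + 5)*(-8) - 309) + 4098 = √(18*(-8) - 309) + 4098 = √(-144 - 309) + 4098 = √(-453) + 4098 = I*√453 + 4098 = 4098 + I*√453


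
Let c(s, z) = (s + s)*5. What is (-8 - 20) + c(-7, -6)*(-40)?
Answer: 2772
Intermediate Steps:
c(s, z) = 10*s (c(s, z) = (2*s)*5 = 10*s)
(-8 - 20) + c(-7, -6)*(-40) = (-8 - 20) + (10*(-7))*(-40) = -28 - 70*(-40) = -28 + 2800 = 2772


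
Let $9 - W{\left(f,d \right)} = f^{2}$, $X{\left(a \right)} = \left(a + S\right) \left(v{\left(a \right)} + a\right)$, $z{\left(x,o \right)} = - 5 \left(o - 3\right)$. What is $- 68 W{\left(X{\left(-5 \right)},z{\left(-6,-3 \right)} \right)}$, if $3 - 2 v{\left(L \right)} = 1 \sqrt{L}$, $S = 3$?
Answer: $2380 + 952 i \sqrt{5} \approx 2380.0 + 2128.7 i$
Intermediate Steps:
$v{\left(L \right)} = \frac{3}{2} - \frac{\sqrt{L}}{2}$ ($v{\left(L \right)} = \frac{3}{2} - \frac{1 \sqrt{L}}{2} = \frac{3}{2} - \frac{\sqrt{L}}{2}$)
$z{\left(x,o \right)} = 15 - 5 o$ ($z{\left(x,o \right)} = - 5 \left(-3 + o\right) = 15 - 5 o$)
$X{\left(a \right)} = \left(3 + a\right) \left(\frac{3}{2} + a - \frac{\sqrt{a}}{2}\right)$ ($X{\left(a \right)} = \left(a + 3\right) \left(\left(\frac{3}{2} - \frac{\sqrt{a}}{2}\right) + a\right) = \left(3 + a\right) \left(\frac{3}{2} + a - \frac{\sqrt{a}}{2}\right)$)
$W{\left(f,d \right)} = 9 - f^{2}$
$- 68 W{\left(X{\left(-5 \right)},z{\left(-6,-3 \right)} \right)} = - 68 \left(9 - \left(\frac{9}{2} + \left(-5\right)^{2} - \frac{3 \sqrt{-5}}{2} - \frac{\left(-5\right)^{\frac{3}{2}}}{2} + \frac{9}{2} \left(-5\right)\right)^{2}\right) = - 68 \left(9 - \left(\frac{9}{2} + 25 - \frac{3 i \sqrt{5}}{2} - \frac{\left(-5\right) i \sqrt{5}}{2} - \frac{45}{2}\right)^{2}\right) = - 68 \left(9 - \left(\frac{9}{2} + 25 - \frac{3 i \sqrt{5}}{2} + \frac{5 i \sqrt{5}}{2} - \frac{45}{2}\right)^{2}\right) = - 68 \left(9 - \left(7 + i \sqrt{5}\right)^{2}\right) = -612 + 68 \left(7 + i \sqrt{5}\right)^{2}$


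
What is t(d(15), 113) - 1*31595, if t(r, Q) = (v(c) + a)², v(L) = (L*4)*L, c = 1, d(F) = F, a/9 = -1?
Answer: -31570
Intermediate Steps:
a = -9 (a = 9*(-1) = -9)
v(L) = 4*L² (v(L) = (4*L)*L = 4*L²)
t(r, Q) = 25 (t(r, Q) = (4*1² - 9)² = (4*1 - 9)² = (4 - 9)² = (-5)² = 25)
t(d(15), 113) - 1*31595 = 25 - 1*31595 = 25 - 31595 = -31570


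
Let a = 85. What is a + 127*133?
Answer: 16976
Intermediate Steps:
a + 127*133 = 85 + 127*133 = 85 + 16891 = 16976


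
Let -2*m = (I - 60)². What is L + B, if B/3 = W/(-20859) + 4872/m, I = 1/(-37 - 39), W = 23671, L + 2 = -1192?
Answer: -174368128784209/144641319113 ≈ -1205.5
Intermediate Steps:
L = -1194 (L = -2 - 1192 = -1194)
I = -1/76 (I = 1/(-76) = -1/76 ≈ -0.013158)
m = -20802721/11552 (m = -(-1/76 - 60)²/2 = -(-4561/76)²/2 = -½*20802721/5776 = -20802721/11552 ≈ -1800.8)
B = -1666393763287/144641319113 (B = 3*(23671/(-20859) + 4872/(-20802721/11552)) = 3*(23671*(-1/20859) + 4872*(-11552/20802721)) = 3*(-23671/20859 - 56281344/20802721) = 3*(-1666393763287/433923957339) = -1666393763287/144641319113 ≈ -11.521)
L + B = -1194 - 1666393763287/144641319113 = -174368128784209/144641319113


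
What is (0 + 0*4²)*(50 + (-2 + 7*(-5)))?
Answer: 0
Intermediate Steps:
(0 + 0*4²)*(50 + (-2 + 7*(-5))) = (0 + 0*16)*(50 + (-2 - 35)) = (0 + 0)*(50 - 37) = 0*13 = 0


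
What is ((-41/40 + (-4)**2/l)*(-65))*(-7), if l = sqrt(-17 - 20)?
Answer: -3731/8 - 7280*I*sqrt(37)/37 ≈ -466.38 - 1196.8*I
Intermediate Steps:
l = I*sqrt(37) (l = sqrt(-37) = I*sqrt(37) ≈ 6.0828*I)
((-41/40 + (-4)**2/l)*(-65))*(-7) = ((-41/40 + (-4)**2/((I*sqrt(37))))*(-65))*(-7) = ((-41*1/40 + 16*(-I*sqrt(37)/37))*(-65))*(-7) = ((-41/40 - 16*I*sqrt(37)/37)*(-65))*(-7) = (533/8 + 1040*I*sqrt(37)/37)*(-7) = -3731/8 - 7280*I*sqrt(37)/37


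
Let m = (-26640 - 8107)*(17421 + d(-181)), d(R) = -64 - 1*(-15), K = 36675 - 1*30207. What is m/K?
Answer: -150906221/1617 ≈ -93325.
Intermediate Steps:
K = 6468 (K = 36675 - 30207 = 6468)
d(R) = -49 (d(R) = -64 + 15 = -49)
m = -603624884 (m = (-26640 - 8107)*(17421 - 49) = -34747*17372 = -603624884)
m/K = -603624884/6468 = -603624884*1/6468 = -150906221/1617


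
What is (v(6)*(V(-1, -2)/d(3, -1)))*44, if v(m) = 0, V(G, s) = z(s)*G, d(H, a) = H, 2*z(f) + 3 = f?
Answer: 0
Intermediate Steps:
z(f) = -3/2 + f/2
V(G, s) = G*(-3/2 + s/2) (V(G, s) = (-3/2 + s/2)*G = G*(-3/2 + s/2))
(v(6)*(V(-1, -2)/d(3, -1)))*44 = (0*(((½)*(-1)*(-3 - 2))/3))*44 = (0*(((½)*(-1)*(-5))*(⅓)))*44 = (0*((5/2)*(⅓)))*44 = (0*(⅚))*44 = 0*44 = 0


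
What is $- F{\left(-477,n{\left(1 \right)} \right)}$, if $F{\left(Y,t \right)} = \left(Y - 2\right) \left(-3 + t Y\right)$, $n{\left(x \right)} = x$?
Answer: $-229920$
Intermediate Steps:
$F{\left(Y,t \right)} = \left(-3 + Y t\right) \left(-2 + Y\right)$ ($F{\left(Y,t \right)} = \left(-2 + Y\right) \left(-3 + Y t\right) = \left(-3 + Y t\right) \left(-2 + Y\right)$)
$- F{\left(-477,n{\left(1 \right)} \right)} = - (6 - -1431 + 1 \left(-477\right)^{2} - \left(-954\right) 1) = - (6 + 1431 + 1 \cdot 227529 + 954) = - (6 + 1431 + 227529 + 954) = \left(-1\right) 229920 = -229920$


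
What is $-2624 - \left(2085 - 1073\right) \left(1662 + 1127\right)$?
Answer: $-2825092$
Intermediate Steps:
$-2624 - \left(2085 - 1073\right) \left(1662 + 1127\right) = -2624 - 1012 \cdot 2789 = -2624 - 2822468 = -2825092$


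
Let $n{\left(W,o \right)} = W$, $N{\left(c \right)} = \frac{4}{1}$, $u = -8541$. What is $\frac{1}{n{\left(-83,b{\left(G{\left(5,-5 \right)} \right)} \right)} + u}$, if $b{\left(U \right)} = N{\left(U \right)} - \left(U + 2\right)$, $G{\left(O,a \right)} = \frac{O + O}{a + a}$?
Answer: $- \frac{1}{8624} \approx -0.00011596$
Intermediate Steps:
$N{\left(c \right)} = 4$ ($N{\left(c \right)} = 4 \cdot 1 = 4$)
$G{\left(O,a \right)} = \frac{O}{a}$ ($G{\left(O,a \right)} = \frac{2 O}{2 a} = 2 O \frac{1}{2 a} = \frac{O}{a}$)
$b{\left(U \right)} = 2 - U$ ($b{\left(U \right)} = 4 - \left(U + 2\right) = 4 - \left(2 + U\right) = 2 - U$)
$\frac{1}{n{\left(-83,b{\left(G{\left(5,-5 \right)} \right)} \right)} + u} = \frac{1}{-83 - 8541} = \frac{1}{-8624} = - \frac{1}{8624}$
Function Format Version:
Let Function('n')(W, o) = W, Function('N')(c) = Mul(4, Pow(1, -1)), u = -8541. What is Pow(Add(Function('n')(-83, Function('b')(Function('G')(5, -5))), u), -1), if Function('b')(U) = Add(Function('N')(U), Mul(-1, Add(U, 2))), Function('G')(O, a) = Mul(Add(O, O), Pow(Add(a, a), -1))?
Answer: Rational(-1, 8624) ≈ -0.00011596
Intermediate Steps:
Function('N')(c) = 4 (Function('N')(c) = Mul(4, 1) = 4)
Function('G')(O, a) = Mul(O, Pow(a, -1)) (Function('G')(O, a) = Mul(Mul(2, O), Pow(Mul(2, a), -1)) = Mul(Mul(2, O), Mul(Rational(1, 2), Pow(a, -1))) = Mul(O, Pow(a, -1)))
Function('b')(U) = Add(2, Mul(-1, U)) (Function('b')(U) = Add(4, Mul(-1, Add(U, 2))) = Add(4, Mul(-1, Add(2, U))) = Add(4, Add(-2, Mul(-1, U))) = Add(2, Mul(-1, U)))
Pow(Add(Function('n')(-83, Function('b')(Function('G')(5, -5))), u), -1) = Pow(Add(-83, -8541), -1) = Pow(-8624, -1) = Rational(-1, 8624)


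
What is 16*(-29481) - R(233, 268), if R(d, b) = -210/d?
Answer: -109904958/233 ≈ -4.7170e+5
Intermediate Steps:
16*(-29481) - R(233, 268) = 16*(-29481) - (-210)/233 = -471696 - (-210)/233 = -471696 - 1*(-210/233) = -471696 + 210/233 = -109904958/233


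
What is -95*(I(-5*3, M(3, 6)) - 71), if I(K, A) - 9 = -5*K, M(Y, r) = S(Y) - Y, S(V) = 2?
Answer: -1235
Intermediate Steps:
M(Y, r) = 2 - Y
I(K, A) = 9 - 5*K
-95*(I(-5*3, M(3, 6)) - 71) = -95*((9 - (-25)*3) - 71) = -95*((9 - 5*(-15)) - 71) = -95*((9 + 75) - 71) = -95*(84 - 71) = -95*13 = -1235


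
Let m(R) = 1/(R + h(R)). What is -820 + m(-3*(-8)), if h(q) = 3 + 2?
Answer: -23779/29 ≈ -819.97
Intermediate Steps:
h(q) = 5
m(R) = 1/(5 + R) (m(R) = 1/(R + 5) = 1/(5 + R))
-820 + m(-3*(-8)) = -820 + 1/(5 - 3*(-8)) = -820 + 1/(5 + 24) = -820 + 1/29 = -23779/29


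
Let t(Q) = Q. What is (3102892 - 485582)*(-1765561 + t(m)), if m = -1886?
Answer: -4625956707570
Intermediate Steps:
(3102892 - 485582)*(-1765561 + t(m)) = (3102892 - 485582)*(-1765561 - 1886) = 2617310*(-1767447) = -4625956707570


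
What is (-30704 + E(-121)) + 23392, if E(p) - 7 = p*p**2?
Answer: -1778866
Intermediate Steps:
E(p) = 7 + p**3 (E(p) = 7 + p*p**2 = 7 + p**3)
(-30704 + E(-121)) + 23392 = (-30704 + (7 + (-121)**3)) + 23392 = (-30704 + (7 - 1771561)) + 23392 = (-30704 - 1771554) + 23392 = -1802258 + 23392 = -1778866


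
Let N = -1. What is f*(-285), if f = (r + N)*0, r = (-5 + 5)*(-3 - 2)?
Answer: 0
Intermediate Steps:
r = 0 (r = 0*(-5) = 0)
f = 0 (f = (0 - 1)*0 = -1*0 = 0)
f*(-285) = 0*(-285) = 0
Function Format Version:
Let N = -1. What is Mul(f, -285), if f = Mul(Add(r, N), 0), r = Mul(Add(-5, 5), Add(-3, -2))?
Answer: 0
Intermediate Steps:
r = 0 (r = Mul(0, -5) = 0)
f = 0 (f = Mul(Add(0, -1), 0) = Mul(-1, 0) = 0)
Mul(f, -285) = Mul(0, -285) = 0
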